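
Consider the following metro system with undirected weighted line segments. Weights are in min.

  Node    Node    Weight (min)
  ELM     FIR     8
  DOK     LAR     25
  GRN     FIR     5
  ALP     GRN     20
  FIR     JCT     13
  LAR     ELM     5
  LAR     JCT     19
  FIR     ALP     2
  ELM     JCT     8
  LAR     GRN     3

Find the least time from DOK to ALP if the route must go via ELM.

40 min

Best DOK to ELM: DOK → LAR → ELM costing 30
Best ELM to ALP: ELM → FIR → ALP costing 10
Total via ELM: 30 + 10 = 40 min.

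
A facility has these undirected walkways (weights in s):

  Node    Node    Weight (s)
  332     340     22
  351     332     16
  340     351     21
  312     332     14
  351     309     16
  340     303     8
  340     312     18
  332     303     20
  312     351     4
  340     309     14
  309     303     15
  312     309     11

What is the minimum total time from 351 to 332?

Shortest distances from 351:
351: 0
312: 4  (via 351)
309: 15  (via 312)
332: 16  (via 351)
Shortest route: 351–332 = 16 s.

16 s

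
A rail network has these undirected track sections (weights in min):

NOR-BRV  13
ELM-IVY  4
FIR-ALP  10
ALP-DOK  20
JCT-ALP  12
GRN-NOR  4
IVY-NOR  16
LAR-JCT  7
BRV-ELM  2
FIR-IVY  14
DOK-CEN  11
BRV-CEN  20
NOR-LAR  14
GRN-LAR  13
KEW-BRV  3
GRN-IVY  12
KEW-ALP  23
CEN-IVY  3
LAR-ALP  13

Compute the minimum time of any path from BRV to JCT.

Settle nodes by increasing distance from BRV:
BRV: 0
ELM: 2  (via BRV)
KEW: 3  (via BRV)
IVY: 6  (via ELM)
CEN: 9  (via IVY)
NOR: 13  (via BRV)
GRN: 17  (via NOR)
DOK: 20  (via CEN)
FIR: 20  (via IVY)
ALP: 26  (via KEW)
LAR: 27  (via NOR)
JCT: 34  (via LAR)
Shortest route: BRV–NOR–LAR–JCT = 34 min.

34 min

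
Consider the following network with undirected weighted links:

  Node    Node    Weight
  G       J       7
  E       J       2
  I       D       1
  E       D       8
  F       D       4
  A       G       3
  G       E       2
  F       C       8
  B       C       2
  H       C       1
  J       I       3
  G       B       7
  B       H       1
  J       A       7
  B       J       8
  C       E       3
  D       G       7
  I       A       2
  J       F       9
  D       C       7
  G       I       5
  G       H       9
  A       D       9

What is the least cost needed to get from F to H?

9

Candidate routes:
F → C → B → H: 8+2+1 = 11
F → D → C → H: 4+7+1 = 12
F → D → I → J → E → C → H: 4+1+3+2+3+1 = 14
F → C → H: 8+1 = 9
Cheapest is F → C → H at 9.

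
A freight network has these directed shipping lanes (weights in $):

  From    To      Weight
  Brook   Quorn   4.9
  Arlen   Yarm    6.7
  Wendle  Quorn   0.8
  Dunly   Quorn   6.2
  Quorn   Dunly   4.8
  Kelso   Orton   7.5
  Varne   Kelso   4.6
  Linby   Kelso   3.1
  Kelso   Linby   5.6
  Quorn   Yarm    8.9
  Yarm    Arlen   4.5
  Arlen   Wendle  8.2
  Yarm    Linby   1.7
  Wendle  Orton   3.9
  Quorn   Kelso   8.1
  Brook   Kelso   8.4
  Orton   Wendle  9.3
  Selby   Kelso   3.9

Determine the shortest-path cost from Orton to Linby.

Candidate routes:
Orton - Wendle - Quorn - Kelso - Linby: 9.3+0.8+8.1+5.6 = 23.8
Orton - Wendle - Quorn - Yarm - Linby: 9.3+0.8+8.9+1.7 = 20.7
The minimum is $20.7 via Orton - Wendle - Quorn - Yarm - Linby.

$20.7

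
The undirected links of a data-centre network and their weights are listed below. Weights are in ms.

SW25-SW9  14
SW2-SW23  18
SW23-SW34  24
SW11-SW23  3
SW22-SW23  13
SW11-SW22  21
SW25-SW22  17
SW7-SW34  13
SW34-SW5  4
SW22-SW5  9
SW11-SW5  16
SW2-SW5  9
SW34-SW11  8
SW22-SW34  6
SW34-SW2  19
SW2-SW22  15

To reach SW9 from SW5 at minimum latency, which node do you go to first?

Candidate routes:
SW5 - SW22 - SW25 - SW9: 9+17+14 = 40
SW5 - SW34 - SW11 - SW23 - SW22 - SW25 - SW9: 4+8+3+13+17+14 = 59
SW5 - SW2 - SW22 - SW25 - SW9: 9+15+17+14 = 55
SW5 - SW34 - SW22 - SW25 - SW9: 4+6+17+14 = 41
Cheapest is SW5 - SW22 - SW25 - SW9 at 40 ms.
So from SW5 the first move is to SW22.

SW22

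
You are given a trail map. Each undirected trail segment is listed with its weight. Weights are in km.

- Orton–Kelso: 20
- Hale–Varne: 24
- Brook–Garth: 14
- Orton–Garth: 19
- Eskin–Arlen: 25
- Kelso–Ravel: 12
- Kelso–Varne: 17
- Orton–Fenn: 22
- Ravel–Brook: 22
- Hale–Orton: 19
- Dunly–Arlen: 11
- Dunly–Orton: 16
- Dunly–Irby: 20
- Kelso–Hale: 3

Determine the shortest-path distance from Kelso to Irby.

Running Dijkstra from Kelso:
Kelso: 0
Hale: 3  (via Kelso)
Ravel: 12  (via Kelso)
Varne: 17  (via Kelso)
Orton: 20  (via Kelso)
Brook: 34  (via Ravel)
Dunly: 36  (via Orton)
Garth: 39  (via Orton)
Fenn: 42  (via Orton)
Arlen: 47  (via Dunly)
Irby: 56  (via Dunly)
Shortest route: Kelso–Orton–Dunly–Irby = 56 km.

56 km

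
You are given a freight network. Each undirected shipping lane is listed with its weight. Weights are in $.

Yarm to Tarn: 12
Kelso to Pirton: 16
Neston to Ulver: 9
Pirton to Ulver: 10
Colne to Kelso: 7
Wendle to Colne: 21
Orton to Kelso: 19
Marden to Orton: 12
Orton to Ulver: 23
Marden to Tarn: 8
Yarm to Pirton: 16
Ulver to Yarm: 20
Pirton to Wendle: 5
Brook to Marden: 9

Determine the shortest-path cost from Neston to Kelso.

$35

Running Dijkstra from Neston:
Neston: 0
Ulver: 9  (via Neston)
Pirton: 19  (via Ulver)
Wendle: 24  (via Pirton)
Yarm: 29  (via Ulver)
Orton: 32  (via Ulver)
Kelso: 35  (via Pirton)
Shortest route: Neston → Ulver → Pirton → Kelso = $35.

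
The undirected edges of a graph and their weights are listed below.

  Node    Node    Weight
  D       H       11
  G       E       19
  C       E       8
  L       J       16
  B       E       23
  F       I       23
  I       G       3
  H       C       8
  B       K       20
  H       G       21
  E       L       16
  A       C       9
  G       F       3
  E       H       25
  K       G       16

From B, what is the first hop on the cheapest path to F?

Enumerating some paths:
B–K–G–F: 20+16+3 = 39
B–E–G–F: 23+19+3 = 45
Cheapest is B–K–G–F at 39.
So from B the first move is to K.

K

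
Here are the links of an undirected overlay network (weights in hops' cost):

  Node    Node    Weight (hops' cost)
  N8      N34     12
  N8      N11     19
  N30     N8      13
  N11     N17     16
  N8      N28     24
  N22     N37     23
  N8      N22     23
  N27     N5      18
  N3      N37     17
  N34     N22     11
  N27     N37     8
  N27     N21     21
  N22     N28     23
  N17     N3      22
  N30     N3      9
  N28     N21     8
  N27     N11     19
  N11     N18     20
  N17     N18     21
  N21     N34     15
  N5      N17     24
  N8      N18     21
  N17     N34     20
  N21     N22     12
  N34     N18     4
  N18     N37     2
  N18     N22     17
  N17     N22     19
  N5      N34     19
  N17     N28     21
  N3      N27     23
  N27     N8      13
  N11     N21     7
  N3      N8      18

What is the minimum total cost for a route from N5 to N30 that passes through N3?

50 hops' cost

Shortest N5→N3: N5 → N27 → N3 = 41
Shortest N3→N30: N3 → N30 = 9
Total via N3: 41 + 9 = 50 hops' cost.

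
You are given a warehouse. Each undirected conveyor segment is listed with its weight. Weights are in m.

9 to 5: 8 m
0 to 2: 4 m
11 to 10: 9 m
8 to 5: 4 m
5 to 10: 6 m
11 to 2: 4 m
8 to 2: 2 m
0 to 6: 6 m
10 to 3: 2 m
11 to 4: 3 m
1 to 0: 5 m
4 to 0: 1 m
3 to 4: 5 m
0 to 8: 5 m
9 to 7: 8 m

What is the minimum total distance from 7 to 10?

22 m

Compare a few routes:
7–9–5–10: 8+8+6 = 22
7–9–5–8–2–0–4–3–10: 8+8+4+2+4+1+5+2 = 34
7–9–5–8–0–4–3–10: 8+8+4+5+1+5+2 = 33
Cheapest is 7–9–5–10 at 22 m.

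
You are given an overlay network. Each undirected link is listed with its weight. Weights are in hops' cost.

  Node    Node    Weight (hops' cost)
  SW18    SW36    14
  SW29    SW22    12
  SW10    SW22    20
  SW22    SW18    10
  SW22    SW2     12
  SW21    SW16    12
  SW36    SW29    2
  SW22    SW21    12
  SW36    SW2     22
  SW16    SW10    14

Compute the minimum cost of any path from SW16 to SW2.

Running Dijkstra from SW16:
SW16: 0
SW21: 12  (via SW16)
SW10: 14  (via SW16)
SW22: 24  (via SW21)
SW18: 34  (via SW22)
SW29: 36  (via SW22)
SW2: 36  (via SW22)
Shortest route: SW16 → SW21 → SW22 → SW2 = 36 hops' cost.

36 hops' cost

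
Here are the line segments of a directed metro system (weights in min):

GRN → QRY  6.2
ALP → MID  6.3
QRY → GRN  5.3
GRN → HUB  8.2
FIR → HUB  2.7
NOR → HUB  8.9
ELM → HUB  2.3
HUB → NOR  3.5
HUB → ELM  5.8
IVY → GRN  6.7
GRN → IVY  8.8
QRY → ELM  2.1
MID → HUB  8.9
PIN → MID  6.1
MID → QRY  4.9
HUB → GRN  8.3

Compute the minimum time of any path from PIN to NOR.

18.5 min

Shortest distances from PIN:
PIN: 0
MID: 6.1  (via PIN)
QRY: 11  (via MID)
ELM: 13.1  (via QRY)
HUB: 15  (via MID)
GRN: 16.3  (via QRY)
NOR: 18.5  (via HUB)
Shortest route: PIN → MID → HUB → NOR = 18.5 min.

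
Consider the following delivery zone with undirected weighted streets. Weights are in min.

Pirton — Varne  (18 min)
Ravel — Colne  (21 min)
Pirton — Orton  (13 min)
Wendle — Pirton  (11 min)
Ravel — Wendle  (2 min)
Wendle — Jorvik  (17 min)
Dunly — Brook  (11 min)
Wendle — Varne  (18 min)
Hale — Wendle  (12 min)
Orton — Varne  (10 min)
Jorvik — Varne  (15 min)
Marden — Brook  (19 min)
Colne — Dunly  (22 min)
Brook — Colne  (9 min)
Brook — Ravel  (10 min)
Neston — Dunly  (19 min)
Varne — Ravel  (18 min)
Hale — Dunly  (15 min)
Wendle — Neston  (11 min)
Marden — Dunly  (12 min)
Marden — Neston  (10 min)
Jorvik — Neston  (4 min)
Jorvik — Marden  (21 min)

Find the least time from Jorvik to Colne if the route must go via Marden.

Best Jorvik to Marden: Jorvik–Neston–Marden costing 14
Shortest Marden→Colne: Marden–Brook–Colne = 28
Total via Marden: 14 + 28 = 42 min.

42 min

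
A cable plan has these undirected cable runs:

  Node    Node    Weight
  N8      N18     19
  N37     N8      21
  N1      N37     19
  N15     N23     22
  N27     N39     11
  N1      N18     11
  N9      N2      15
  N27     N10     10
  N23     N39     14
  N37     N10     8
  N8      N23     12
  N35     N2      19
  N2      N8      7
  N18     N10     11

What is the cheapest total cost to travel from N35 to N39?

Compare a few routes:
N35 → N2 → N8 → N23 → N39: 19+7+12+14 = 52
N35 → N2 → N8 → N37 → N10 → N27 → N39: 19+7+21+8+10+11 = 76
Cheapest is N35 → N2 → N8 → N23 → N39 at 52.

52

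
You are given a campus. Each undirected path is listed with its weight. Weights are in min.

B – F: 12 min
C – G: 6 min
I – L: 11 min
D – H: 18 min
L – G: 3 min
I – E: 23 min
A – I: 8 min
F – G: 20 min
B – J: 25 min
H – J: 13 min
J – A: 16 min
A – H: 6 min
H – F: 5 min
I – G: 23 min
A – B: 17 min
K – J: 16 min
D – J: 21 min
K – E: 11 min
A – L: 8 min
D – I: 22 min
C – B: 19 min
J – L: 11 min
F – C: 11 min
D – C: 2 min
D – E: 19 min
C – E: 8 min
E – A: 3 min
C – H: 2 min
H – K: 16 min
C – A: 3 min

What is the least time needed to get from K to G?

Compare a few routes:
K → H → C → G: 16+2+6 = 24
K → E → C → G: 11+8+6 = 25
K → E → A → C → G: 11+3+3+6 = 23
Cheapest is K → E → A → C → G at 23 min.

23 min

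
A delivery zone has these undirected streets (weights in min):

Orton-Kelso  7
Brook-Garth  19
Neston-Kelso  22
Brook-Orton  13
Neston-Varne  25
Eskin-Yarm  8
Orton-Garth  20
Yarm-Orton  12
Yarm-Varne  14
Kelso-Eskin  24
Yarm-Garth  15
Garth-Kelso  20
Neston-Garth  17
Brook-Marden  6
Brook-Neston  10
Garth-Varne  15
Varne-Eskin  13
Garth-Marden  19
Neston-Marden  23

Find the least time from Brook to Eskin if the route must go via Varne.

47 min

Shortest Brook→Varne: Brook → Garth → Varne = 34
Best Varne to Eskin: Varne → Eskin costing 13
Total via Varne: 34 + 13 = 47 min.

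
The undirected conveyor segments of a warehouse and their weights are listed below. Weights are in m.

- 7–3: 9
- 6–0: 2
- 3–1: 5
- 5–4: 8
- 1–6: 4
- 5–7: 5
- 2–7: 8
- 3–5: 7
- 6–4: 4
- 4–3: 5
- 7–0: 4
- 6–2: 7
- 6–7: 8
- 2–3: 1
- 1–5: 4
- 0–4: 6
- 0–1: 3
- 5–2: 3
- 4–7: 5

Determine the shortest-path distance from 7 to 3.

Compare a few routes:
7 → 3: 9 = 9
7 → 4 → 3: 5+5 = 10
7 → 5 → 3: 5+7 = 12
7 → 0 → 1 → 3: 4+3+5 = 12
The minimum is 9 m via 7 → 3.

9 m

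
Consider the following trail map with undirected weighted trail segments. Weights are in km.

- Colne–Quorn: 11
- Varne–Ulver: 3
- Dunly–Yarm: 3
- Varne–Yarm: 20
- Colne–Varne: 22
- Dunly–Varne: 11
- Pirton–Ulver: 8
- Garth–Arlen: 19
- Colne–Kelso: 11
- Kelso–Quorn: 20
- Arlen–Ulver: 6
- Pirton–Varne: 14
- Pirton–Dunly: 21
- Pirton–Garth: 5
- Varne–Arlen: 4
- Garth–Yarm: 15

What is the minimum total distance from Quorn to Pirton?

Compare a few routes:
Quorn → Colne → Varne → Pirton: 11+22+14 = 47
Quorn → Colne → Varne → Ulver → Pirton: 11+22+3+8 = 44
Quorn → Colne → Varne → Arlen → Ulver → Pirton: 11+22+4+6+8 = 51
Cheapest is Quorn → Colne → Varne → Ulver → Pirton at 44 km.

44 km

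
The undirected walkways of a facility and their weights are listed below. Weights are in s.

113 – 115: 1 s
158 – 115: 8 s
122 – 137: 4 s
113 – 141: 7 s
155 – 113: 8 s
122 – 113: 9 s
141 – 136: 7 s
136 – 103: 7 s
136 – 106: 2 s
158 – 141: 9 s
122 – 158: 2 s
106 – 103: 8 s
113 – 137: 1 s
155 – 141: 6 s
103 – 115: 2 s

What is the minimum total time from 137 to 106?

12 s

Shortest distances from 137:
137: 0
113: 1  (via 137)
115: 2  (via 113)
122: 4  (via 137)
103: 4  (via 115)
158: 6  (via 122)
141: 8  (via 113)
155: 9  (via 113)
136: 11  (via 103)
106: 12  (via 103)
Shortest route: 137 → 113 → 115 → 103 → 106 = 12 s.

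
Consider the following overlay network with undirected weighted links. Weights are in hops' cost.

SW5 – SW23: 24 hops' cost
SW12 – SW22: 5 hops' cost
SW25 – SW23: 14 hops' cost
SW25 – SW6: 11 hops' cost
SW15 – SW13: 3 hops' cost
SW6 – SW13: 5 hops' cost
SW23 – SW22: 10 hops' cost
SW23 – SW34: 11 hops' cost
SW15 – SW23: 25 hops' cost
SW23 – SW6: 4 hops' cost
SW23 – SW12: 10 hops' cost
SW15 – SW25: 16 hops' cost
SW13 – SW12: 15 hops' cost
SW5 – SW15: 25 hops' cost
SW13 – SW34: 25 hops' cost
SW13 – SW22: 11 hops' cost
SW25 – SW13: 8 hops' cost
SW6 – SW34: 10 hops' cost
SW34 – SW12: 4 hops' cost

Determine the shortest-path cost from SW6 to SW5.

Settle nodes by increasing distance from SW6:
SW6: 0
SW23: 4  (via SW6)
SW13: 5  (via SW6)
SW15: 8  (via SW13)
SW34: 10  (via SW6)
SW25: 11  (via SW6)
SW22: 14  (via SW23)
SW12: 14  (via SW23)
SW5: 28  (via SW23)
Shortest route: SW6 → SW23 → SW5 = 28 hops' cost.

28 hops' cost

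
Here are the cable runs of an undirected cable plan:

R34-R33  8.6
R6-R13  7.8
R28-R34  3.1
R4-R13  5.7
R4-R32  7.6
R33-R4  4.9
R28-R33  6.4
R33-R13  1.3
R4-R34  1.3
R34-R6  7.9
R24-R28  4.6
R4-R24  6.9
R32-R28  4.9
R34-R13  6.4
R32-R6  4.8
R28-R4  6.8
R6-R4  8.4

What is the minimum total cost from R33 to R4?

Enumerating some paths:
R33–R13–R4: 1.3+5.7 = 7
R33–R13–R34–R4: 1.3+6.4+1.3 = 9
R33–R4: 4.9 = 4.9
The minimum is 4.9 via R33–R4.

4.9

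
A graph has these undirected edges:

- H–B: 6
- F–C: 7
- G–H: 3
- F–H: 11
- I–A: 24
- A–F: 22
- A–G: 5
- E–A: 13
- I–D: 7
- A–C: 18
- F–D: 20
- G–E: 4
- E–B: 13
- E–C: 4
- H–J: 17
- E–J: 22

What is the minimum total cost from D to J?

Running Dijkstra from D:
D: 0
I: 7  (via D)
F: 20  (via D)
C: 27  (via F)
A: 31  (via I)
E: 31  (via C)
H: 31  (via F)
G: 34  (via H)
B: 37  (via H)
J: 48  (via H)
Shortest route: D–F–H–J = 48.

48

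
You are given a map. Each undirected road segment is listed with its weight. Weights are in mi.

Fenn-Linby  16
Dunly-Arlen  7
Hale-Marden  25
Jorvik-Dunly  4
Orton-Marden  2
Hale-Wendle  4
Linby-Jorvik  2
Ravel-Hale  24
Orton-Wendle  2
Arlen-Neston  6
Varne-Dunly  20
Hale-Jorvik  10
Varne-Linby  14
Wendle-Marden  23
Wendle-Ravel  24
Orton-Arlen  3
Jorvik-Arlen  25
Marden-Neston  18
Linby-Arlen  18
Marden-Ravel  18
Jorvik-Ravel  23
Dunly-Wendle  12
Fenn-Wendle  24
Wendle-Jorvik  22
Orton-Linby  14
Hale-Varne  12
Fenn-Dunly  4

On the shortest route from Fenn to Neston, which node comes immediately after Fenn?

Dunly

Compare a few routes:
Fenn–Dunly–Wendle–Orton–Arlen–Neston: 4+12+2+3+6 = 27
Fenn–Dunly–Jorvik–Linby–Orton–Arlen–Neston: 4+4+2+14+3+6 = 33
Fenn–Dunly–Arlen–Neston: 4+7+6 = 17
Cheapest is Fenn–Dunly–Arlen–Neston at 17 mi.
So from Fenn the first move is to Dunly.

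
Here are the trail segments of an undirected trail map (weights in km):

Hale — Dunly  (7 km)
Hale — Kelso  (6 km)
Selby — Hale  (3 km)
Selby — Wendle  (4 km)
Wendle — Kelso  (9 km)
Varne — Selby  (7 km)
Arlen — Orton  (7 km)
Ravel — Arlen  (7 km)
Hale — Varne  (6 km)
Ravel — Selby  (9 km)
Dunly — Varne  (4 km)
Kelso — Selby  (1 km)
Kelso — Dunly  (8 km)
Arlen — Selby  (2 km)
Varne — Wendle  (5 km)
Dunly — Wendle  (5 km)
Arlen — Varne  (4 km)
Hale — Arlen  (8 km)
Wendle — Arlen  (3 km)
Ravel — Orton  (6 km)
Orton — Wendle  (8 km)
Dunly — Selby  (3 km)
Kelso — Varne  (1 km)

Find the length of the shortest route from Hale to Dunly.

6 km

Compare a few routes:
Hale - Dunly: 7 = 7
Hale - Selby - Kelso - Varne - Dunly: 3+1+1+4 = 9
Hale - Selby - Dunly: 3+3 = 6
Cheapest is Hale - Selby - Dunly at 6 km.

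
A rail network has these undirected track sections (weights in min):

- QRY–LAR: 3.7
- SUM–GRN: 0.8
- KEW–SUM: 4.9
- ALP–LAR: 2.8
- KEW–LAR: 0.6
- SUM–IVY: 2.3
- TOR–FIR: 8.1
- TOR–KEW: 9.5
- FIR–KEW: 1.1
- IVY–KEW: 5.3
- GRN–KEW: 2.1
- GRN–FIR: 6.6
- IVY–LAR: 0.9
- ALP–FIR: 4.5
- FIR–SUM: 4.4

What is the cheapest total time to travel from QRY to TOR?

13.5 min

Running Dijkstra from QRY:
QRY: 0
LAR: 3.7  (via QRY)
KEW: 4.3  (via LAR)
IVY: 4.6  (via LAR)
FIR: 5.4  (via KEW)
GRN: 6.4  (via KEW)
ALP: 6.5  (via LAR)
SUM: 6.9  (via IVY)
TOR: 13.5  (via FIR)
Shortest route: QRY–LAR–KEW–FIR–TOR = 13.5 min.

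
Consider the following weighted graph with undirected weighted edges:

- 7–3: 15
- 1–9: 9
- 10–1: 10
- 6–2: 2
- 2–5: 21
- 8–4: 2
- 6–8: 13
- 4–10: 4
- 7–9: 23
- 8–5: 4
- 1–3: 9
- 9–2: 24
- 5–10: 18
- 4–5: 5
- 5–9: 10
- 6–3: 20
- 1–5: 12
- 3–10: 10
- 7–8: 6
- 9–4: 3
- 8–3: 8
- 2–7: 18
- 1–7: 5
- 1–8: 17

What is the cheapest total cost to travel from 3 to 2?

22

Enumerating some paths:
3 - 8 - 6 - 2: 8+13+2 = 23
3 - 6 - 2: 20+2 = 22
3 - 10 - 4 - 8 - 6 - 2: 10+4+2+13+2 = 31
Cheapest is 3 - 6 - 2 at 22.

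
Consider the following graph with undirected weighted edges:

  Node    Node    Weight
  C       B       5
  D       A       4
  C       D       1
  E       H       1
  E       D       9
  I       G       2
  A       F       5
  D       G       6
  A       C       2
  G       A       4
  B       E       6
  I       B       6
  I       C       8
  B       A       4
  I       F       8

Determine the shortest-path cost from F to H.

16

Running Dijkstra from F:
F: 0
A: 5  (via F)
C: 7  (via A)
D: 8  (via C)
I: 8  (via F)
B: 9  (via A)
G: 9  (via A)
E: 15  (via B)
H: 16  (via E)
Shortest route: F–A–B–E–H = 16.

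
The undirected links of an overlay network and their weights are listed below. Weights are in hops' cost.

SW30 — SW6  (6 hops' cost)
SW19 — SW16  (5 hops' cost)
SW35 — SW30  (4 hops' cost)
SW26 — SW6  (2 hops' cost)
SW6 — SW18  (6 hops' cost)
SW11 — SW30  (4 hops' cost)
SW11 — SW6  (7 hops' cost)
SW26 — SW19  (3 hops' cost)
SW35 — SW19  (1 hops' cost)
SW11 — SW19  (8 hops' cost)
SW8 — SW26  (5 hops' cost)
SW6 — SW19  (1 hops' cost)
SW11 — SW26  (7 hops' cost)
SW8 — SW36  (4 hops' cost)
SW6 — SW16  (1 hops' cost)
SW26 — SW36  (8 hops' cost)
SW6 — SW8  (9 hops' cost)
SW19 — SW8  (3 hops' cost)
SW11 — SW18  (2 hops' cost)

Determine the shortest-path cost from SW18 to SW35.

Candidate routes:
SW18 - SW6 - SW19 - SW35: 6+1+1 = 8
SW18 - SW11 - SW30 - SW35: 2+4+4 = 10
SW18 - SW11 - SW19 - SW35: 2+8+1 = 11
The minimum is 8 hops' cost via SW18 - SW6 - SW19 - SW35.

8 hops' cost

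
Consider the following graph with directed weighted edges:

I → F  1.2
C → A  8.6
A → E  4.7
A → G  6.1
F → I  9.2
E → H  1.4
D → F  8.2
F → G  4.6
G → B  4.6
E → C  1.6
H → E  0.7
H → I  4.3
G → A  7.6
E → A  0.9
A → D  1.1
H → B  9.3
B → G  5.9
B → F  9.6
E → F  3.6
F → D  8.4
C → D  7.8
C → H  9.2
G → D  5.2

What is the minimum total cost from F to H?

Shortest distances from F:
F: 0
G: 4.6  (via F)
D: 8.4  (via F)
B: 9.2  (via G)
I: 9.2  (via F)
A: 12.2  (via G)
E: 16.9  (via A)
H: 18.3  (via E)
Shortest route: F → G → A → E → H = 18.3.

18.3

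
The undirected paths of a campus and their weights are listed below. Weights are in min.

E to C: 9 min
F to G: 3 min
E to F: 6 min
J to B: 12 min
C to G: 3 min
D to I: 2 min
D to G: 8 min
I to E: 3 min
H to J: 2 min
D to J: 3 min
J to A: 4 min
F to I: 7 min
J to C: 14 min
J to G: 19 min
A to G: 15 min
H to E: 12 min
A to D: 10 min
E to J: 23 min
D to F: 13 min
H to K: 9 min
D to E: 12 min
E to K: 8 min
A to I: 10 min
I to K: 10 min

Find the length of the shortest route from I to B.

17 min

Running Dijkstra from I:
I: 0
D: 2  (via I)
E: 3  (via I)
J: 5  (via D)
F: 7  (via I)
H: 7  (via J)
A: 9  (via J)
G: 10  (via D)
K: 10  (via I)
C: 12  (via E)
B: 17  (via J)
Shortest route: I → D → J → B = 17 min.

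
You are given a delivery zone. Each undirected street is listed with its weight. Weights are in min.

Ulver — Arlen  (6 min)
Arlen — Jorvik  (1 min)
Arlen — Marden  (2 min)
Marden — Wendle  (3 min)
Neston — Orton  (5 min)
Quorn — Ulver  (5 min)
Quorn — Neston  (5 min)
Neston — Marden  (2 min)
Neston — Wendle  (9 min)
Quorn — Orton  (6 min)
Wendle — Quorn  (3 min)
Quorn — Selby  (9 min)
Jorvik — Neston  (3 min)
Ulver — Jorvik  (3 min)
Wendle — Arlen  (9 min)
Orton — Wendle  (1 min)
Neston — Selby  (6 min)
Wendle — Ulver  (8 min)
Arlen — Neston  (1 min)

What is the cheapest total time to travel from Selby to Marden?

8 min

Compare a few routes:
Selby → Neston → Marden: 6+2 = 8
Selby → Neston → Arlen → Marden: 6+1+2 = 9
The minimum is 8 min via Selby → Neston → Marden.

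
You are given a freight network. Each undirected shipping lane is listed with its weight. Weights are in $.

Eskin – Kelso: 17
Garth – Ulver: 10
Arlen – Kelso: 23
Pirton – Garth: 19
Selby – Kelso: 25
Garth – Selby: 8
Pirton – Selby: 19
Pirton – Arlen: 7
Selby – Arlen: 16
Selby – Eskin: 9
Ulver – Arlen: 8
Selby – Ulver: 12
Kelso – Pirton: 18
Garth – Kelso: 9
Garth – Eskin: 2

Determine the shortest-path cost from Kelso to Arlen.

$23

Shortest distances from Kelso:
Kelso: 0
Garth: 9  (via Kelso)
Eskin: 11  (via Garth)
Selby: 17  (via Garth)
Pirton: 18  (via Kelso)
Ulver: 19  (via Garth)
Arlen: 23  (via Kelso)
Shortest route: Kelso → Arlen = $23.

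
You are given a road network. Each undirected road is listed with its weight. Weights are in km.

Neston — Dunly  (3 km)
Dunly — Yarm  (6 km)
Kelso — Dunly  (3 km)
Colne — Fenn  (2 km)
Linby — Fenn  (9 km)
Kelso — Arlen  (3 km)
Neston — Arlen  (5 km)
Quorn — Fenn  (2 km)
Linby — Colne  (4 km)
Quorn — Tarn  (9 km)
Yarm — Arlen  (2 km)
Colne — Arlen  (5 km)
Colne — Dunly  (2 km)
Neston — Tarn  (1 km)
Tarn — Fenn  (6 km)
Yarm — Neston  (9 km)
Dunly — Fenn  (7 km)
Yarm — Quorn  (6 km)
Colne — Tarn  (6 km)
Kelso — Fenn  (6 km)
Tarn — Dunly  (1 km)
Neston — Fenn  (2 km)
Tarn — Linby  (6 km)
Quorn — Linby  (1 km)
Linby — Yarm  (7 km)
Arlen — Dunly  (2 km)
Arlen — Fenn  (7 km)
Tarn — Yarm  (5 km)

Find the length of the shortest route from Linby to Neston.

5 km

Settle nodes by increasing distance from Linby:
Linby: 0
Quorn: 1  (via Linby)
Fenn: 3  (via Quorn)
Colne: 4  (via Linby)
Neston: 5  (via Fenn)
Shortest route: Linby → Quorn → Fenn → Neston = 5 km.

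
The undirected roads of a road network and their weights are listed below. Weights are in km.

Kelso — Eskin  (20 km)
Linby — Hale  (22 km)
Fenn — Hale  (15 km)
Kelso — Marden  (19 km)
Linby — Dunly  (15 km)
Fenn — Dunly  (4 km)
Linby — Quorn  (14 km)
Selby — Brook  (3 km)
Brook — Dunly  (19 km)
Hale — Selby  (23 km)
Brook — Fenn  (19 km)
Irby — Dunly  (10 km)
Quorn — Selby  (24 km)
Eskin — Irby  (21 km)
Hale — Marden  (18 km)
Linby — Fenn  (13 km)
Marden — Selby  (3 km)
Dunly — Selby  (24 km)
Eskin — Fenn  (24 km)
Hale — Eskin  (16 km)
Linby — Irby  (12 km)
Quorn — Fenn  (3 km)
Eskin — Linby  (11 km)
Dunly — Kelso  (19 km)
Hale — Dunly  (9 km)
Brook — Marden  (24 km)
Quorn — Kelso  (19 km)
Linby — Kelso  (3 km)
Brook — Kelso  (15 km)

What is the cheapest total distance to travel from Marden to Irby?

34 km

Candidate routes:
Marden → Selby → Brook → Dunly → Irby: 3+3+19+10 = 35
Marden → Selby → Brook → Kelso → Linby → Irby: 3+3+15+3+12 = 36
Marden → Kelso → Linby → Irby: 19+3+12 = 34
Marden → Hale → Dunly → Irby: 18+9+10 = 37
The minimum is 34 km via Marden → Kelso → Linby → Irby.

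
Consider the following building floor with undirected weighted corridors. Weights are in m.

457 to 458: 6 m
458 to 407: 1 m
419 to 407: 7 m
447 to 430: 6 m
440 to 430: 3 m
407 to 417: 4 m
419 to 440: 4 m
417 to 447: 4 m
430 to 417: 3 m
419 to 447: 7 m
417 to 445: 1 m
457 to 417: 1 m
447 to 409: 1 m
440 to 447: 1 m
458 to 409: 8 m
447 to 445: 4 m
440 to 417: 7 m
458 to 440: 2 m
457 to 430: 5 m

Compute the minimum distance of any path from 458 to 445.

Candidate routes:
458–440–447–417–445: 2+1+4+1 = 8
458–440–447–445: 2+1+4 = 7
458–407–417–445: 1+4+1 = 6
Cheapest is 458–407–417–445 at 6 m.

6 m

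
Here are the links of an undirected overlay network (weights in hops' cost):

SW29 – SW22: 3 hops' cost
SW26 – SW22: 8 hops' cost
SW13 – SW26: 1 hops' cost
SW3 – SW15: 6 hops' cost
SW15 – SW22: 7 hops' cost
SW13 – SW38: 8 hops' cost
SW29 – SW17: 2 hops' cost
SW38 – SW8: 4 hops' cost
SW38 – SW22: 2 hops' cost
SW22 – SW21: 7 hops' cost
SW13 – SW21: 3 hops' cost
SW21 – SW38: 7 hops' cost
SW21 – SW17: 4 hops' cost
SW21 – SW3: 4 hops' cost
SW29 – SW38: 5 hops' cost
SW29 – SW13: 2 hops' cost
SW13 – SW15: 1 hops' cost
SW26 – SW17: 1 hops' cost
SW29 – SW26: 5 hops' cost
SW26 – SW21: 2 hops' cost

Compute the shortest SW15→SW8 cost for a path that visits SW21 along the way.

15 hops' cost

Shortest SW15→SW21: SW15–SW13–SW21 = 4
Best SW21 to SW8: SW21–SW38–SW8 costing 11
Total via SW21: 4 + 11 = 15 hops' cost.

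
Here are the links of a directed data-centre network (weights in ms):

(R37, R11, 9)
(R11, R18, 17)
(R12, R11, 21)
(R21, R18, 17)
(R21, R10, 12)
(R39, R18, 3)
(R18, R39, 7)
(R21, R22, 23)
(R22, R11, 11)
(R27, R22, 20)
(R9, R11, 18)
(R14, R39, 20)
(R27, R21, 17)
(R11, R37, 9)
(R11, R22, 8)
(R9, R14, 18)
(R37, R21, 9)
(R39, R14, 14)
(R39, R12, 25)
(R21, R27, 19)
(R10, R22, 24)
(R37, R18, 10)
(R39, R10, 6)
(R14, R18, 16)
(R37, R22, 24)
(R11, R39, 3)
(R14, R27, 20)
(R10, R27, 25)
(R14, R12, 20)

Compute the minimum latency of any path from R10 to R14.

Candidate routes:
R10–R27–R22–R11–R39–R14: 25+20+11+3+14 = 73
R10–R22–R11–R39–R14: 24+11+3+14 = 52
R10–R22–R11–R18–R39–R14: 24+11+17+7+14 = 73
Cheapest is R10–R22–R11–R39–R14 at 52 ms.

52 ms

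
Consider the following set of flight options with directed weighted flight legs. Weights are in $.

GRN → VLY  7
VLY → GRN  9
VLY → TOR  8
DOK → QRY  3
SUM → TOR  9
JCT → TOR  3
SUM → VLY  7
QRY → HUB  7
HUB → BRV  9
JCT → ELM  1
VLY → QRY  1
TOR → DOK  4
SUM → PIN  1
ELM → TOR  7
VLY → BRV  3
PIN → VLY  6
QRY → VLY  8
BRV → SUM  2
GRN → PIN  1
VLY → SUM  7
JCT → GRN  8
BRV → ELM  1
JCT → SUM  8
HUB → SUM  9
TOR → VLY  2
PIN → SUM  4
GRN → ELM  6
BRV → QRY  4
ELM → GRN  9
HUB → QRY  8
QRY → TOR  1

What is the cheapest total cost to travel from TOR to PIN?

$8

Candidate routes:
TOR → VLY → SUM → PIN: 2+7+1 = 10
TOR → VLY → BRV → SUM → PIN: 2+3+2+1 = 8
Cheapest is TOR → VLY → BRV → SUM → PIN at $8.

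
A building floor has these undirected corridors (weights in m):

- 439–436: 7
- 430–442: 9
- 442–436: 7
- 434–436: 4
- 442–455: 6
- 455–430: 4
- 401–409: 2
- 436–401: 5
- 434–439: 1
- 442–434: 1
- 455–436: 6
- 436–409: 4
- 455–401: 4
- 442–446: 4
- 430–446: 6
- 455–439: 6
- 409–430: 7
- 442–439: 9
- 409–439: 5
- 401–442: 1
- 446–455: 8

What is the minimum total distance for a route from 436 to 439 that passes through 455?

12 m

Best 436 to 455: 436–455 costing 6
Shortest 455→439: 455–439 = 6
Total via 455: 6 + 6 = 12 m.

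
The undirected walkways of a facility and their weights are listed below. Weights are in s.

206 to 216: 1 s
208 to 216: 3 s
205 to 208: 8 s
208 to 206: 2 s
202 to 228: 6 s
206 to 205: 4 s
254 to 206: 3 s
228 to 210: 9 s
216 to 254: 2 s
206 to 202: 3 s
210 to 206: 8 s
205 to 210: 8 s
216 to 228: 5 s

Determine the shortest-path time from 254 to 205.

7 s

Running Dijkstra from 254:
254: 0
216: 2  (via 254)
206: 3  (via 254)
208: 5  (via 216)
202: 6  (via 206)
205: 7  (via 206)
Shortest route: 254–206–205 = 7 s.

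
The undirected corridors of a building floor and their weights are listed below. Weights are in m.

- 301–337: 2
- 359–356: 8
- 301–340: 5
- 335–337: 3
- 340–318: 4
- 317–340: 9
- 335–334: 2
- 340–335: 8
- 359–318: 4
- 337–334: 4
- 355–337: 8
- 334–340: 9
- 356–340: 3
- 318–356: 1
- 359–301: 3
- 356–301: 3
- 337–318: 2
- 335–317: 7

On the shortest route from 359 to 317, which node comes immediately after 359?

Enumerating some paths:
359 → 318 → 337 → 335 → 317: 4+2+3+7 = 16
359 → 318 → 340 → 317: 4+4+9 = 17
359 → 301 → 337 → 335 → 317: 3+2+3+7 = 15
Cheapest is 359 → 301 → 337 → 335 → 317 at 15 m.
So from 359 the first move is to 301.

301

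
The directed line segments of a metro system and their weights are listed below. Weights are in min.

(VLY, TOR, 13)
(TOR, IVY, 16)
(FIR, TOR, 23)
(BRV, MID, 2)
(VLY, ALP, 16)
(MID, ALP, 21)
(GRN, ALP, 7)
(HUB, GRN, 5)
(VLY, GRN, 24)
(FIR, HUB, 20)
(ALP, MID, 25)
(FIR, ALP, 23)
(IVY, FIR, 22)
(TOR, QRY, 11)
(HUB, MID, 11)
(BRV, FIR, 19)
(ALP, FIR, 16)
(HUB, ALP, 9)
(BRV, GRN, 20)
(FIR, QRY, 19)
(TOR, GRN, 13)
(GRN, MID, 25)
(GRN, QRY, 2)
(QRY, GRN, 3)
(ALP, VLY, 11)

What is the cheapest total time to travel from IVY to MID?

Compare a few routes:
IVY–FIR–HUB–MID: 22+20+11 = 53
IVY–FIR–ALP–MID: 22+23+25 = 70
IVY–FIR–QRY–GRN–MID: 22+19+3+25 = 69
The minimum is 53 min via IVY–FIR–HUB–MID.

53 min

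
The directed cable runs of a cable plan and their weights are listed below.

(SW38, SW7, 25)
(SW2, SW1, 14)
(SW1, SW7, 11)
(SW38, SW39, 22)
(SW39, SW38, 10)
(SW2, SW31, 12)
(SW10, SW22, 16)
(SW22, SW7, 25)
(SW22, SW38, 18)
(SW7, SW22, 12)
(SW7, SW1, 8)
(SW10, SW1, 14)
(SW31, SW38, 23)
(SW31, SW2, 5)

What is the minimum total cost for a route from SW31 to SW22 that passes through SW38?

60

Best SW31 to SW38: SW31 → SW38 costing 23
Best SW38 to SW22: SW38 → SW7 → SW22 costing 37
Total via SW38: 23 + 37 = 60.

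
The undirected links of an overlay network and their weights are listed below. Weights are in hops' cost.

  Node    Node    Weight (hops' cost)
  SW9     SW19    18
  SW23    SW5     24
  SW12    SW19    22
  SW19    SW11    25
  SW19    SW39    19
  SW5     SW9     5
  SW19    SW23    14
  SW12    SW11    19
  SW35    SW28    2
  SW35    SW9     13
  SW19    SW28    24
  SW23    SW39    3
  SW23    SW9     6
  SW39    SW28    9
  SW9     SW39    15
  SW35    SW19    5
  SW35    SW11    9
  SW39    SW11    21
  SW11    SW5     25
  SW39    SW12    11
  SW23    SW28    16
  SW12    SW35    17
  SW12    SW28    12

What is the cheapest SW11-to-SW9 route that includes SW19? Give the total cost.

Best SW11 to SW19: SW11–SW35–SW19 costing 14
Best SW19 to SW9: SW19–SW9 costing 18
Total via SW19: 14 + 18 = 32 hops' cost.

32 hops' cost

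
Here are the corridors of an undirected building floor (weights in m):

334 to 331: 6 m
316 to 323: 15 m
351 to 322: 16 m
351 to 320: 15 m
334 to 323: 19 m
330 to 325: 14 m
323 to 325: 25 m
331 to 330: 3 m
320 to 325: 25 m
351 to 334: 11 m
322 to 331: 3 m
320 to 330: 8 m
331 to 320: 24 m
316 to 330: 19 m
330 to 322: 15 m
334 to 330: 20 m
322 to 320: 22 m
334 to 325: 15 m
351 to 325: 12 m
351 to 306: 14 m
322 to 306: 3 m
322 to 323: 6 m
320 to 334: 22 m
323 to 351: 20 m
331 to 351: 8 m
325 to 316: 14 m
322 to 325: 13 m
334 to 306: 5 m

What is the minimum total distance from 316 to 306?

Compare a few routes:
316–325–322–306: 14+13+3 = 30
316–330–331–334–306: 19+3+6+5 = 33
316–330–331–322–306: 19+3+3+3 = 28
316–323–322–306: 15+6+3 = 24
The minimum is 24 m via 316–323–322–306.

24 m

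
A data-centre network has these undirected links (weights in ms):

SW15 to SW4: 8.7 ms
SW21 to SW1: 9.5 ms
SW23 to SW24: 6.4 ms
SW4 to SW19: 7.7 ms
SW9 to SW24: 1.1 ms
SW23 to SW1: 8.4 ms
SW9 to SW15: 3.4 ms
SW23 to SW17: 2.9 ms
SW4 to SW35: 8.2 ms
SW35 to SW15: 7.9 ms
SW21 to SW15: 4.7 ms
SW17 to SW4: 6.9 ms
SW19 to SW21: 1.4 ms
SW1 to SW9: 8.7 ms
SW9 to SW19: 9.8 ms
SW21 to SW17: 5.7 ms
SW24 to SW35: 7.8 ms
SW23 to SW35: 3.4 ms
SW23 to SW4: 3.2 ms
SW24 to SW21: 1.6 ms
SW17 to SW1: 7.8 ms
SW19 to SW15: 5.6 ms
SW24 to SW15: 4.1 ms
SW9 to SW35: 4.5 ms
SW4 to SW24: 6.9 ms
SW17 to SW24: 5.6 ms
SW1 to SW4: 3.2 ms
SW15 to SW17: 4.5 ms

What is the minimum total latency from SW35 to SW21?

7.2 ms

Settle nodes by increasing distance from SW35:
SW35: 0
SW23: 3.4  (via SW35)
SW9: 4.5  (via SW35)
SW24: 5.6  (via SW9)
SW17: 6.3  (via SW23)
SW4: 6.6  (via SW23)
SW21: 7.2  (via SW24)
Shortest route: SW35–SW9–SW24–SW21 = 7.2 ms.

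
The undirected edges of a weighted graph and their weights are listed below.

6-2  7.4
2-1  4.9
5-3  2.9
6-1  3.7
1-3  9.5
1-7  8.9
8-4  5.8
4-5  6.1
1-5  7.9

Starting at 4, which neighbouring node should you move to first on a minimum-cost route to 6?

5

Enumerating some paths:
4 → 5 → 3 → 1 → 6: 6.1+2.9+9.5+3.7 = 22.2
4 → 5 → 1 → 6: 6.1+7.9+3.7 = 17.7
The minimum is 17.7 via 4 → 5 → 1 → 6.
So from 4 the first move is to 5.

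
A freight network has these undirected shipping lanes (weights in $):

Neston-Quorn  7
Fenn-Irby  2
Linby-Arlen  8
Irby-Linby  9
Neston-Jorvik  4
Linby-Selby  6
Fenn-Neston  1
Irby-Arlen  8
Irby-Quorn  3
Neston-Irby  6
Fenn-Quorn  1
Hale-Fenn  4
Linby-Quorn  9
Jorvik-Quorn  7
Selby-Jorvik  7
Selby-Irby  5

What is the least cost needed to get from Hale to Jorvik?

$9

Candidate routes:
Hale - Fenn - Irby - Neston - Jorvik: 4+2+6+4 = 16
Hale - Fenn - Neston - Jorvik: 4+1+4 = 9
Hale - Fenn - Quorn - Jorvik: 4+1+7 = 12
The minimum is $9 via Hale - Fenn - Neston - Jorvik.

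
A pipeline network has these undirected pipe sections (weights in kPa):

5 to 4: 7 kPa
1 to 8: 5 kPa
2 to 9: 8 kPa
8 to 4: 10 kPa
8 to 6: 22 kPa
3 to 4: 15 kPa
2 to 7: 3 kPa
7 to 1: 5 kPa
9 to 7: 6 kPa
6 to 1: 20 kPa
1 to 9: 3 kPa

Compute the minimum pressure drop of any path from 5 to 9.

Compare a few routes:
5–4–8–1–9: 7+10+5+3 = 25
5–4–8–1–7–9: 7+10+5+5+6 = 33
5–4–8–6–1–9: 7+10+22+20+3 = 62
5–4–8–1–7–2–9: 7+10+5+5+3+8 = 38
Cheapest is 5–4–8–1–9 at 25 kPa.

25 kPa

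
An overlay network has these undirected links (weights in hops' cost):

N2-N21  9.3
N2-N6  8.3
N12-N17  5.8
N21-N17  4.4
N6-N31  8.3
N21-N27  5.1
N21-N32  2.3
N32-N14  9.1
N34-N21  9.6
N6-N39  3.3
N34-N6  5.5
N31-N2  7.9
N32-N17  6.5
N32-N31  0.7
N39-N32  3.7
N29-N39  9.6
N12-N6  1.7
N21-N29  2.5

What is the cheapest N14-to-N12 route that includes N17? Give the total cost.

Best N14 to N17: N14 → N32 → N17 costing 15.6
Best N17 to N12: N17 → N12 costing 5.8
Total via N17: 15.6 + 5.8 = 21.4 hops' cost.

21.4 hops' cost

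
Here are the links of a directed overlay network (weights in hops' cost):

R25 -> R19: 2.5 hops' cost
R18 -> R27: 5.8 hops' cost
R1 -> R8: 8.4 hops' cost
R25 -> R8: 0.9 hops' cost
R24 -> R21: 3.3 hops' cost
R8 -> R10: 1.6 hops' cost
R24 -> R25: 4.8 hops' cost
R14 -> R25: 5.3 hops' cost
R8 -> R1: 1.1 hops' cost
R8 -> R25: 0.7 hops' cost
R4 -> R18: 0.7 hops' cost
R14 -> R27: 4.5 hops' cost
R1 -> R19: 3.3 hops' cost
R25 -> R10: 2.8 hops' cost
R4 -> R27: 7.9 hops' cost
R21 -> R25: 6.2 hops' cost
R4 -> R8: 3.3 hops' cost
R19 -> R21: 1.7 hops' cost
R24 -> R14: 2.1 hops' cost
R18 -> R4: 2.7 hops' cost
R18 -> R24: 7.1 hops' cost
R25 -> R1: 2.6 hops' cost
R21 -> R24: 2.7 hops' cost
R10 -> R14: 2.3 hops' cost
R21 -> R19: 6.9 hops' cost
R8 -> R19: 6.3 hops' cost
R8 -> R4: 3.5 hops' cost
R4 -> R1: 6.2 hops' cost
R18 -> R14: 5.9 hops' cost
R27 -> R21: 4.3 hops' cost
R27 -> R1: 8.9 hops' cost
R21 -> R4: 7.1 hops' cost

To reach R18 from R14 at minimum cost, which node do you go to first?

R25

Compare a few routes:
R14–R27–R21–R25–R8–R4–R18: 4.5+4.3+6.2+0.9+3.5+0.7 = 20.1
R14–R25–R8–R4–R18: 5.3+0.9+3.5+0.7 = 10.4
R14–R27–R21–R4–R18: 4.5+4.3+7.1+0.7 = 16.6
R14–R25–R19–R21–R4–R18: 5.3+2.5+1.7+7.1+0.7 = 17.3
Cheapest is R14–R25–R8–R4–R18 at 10.4 hops' cost.
So from R14 the first move is to R25.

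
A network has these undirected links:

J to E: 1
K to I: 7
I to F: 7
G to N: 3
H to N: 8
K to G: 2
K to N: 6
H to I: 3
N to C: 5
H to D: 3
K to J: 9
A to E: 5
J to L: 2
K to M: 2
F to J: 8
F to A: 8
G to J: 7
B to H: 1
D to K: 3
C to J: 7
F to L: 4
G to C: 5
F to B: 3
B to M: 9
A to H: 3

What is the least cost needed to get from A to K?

9

Enumerating some paths:
A → H → I → K: 3+3+7 = 13
A → H → D → K: 3+3+3 = 9
The minimum is 9 via A → H → D → K.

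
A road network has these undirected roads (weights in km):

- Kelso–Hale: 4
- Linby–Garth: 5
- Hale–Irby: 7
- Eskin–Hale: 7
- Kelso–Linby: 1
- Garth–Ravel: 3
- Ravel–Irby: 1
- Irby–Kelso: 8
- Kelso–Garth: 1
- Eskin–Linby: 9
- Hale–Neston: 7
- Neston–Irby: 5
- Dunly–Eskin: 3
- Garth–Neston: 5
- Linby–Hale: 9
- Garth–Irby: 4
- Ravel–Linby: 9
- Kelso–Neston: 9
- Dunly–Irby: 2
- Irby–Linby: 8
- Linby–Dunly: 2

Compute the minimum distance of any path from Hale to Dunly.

7 km

Settle nodes by increasing distance from Hale:
Hale: 0
Kelso: 4  (via Hale)
Garth: 5  (via Kelso)
Linby: 5  (via Kelso)
Eskin: 7  (via Hale)
Dunly: 7  (via Linby)
Shortest route: Hale–Kelso–Linby–Dunly = 7 km.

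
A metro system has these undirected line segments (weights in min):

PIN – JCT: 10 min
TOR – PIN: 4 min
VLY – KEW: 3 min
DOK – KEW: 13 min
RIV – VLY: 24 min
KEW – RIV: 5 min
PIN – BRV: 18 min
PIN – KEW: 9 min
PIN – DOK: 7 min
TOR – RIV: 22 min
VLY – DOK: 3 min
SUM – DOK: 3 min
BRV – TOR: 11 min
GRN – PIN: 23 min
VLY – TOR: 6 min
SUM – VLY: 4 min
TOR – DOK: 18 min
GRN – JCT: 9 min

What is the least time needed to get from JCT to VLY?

Settle nodes by increasing distance from JCT:
JCT: 0
GRN: 9  (via JCT)
PIN: 10  (via JCT)
TOR: 14  (via PIN)
DOK: 17  (via PIN)
KEW: 19  (via PIN)
VLY: 20  (via TOR)
Shortest route: JCT–PIN–TOR–VLY = 20 min.

20 min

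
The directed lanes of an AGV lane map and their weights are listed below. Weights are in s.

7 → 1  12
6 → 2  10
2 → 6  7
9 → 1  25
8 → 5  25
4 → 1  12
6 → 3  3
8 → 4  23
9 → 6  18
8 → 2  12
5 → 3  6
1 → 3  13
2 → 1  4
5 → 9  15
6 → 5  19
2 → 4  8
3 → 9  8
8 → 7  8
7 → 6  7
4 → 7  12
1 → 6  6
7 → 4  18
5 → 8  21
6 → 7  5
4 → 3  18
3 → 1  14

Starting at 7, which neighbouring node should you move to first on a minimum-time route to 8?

6

Compare a few routes:
7 - 1 - 6 - 5 - 8: 12+6+19+21 = 58
7 - 1 - 3 - 9 - 6 - 5 - 8: 12+13+8+18+19+21 = 91
7 - 6 - 5 - 8: 7+19+21 = 47
7 - 4 - 1 - 6 - 5 - 8: 18+12+6+19+21 = 76
Cheapest is 7 - 6 - 5 - 8 at 47 s.
So from 7 the first move is to 6.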